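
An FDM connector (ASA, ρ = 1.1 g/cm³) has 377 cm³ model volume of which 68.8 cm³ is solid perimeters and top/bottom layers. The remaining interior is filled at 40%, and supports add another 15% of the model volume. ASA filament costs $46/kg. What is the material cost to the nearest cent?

$12.58

Volume inside the shell = 377 − 68.8 = 308.2 cm³.
Infill deposited = 0.40 × 308.2 = 123.28 cm³.
Support = 0.15 × 377, so 56.55 cm³.
Deposited volume = 68.8 + 123.28 + 56.55, so 248.63 cm³.
Mass = 248.63 × 1.1 = 273.493 g.
Cost = 273.493 g / 1000 × $46/kg = $12.58.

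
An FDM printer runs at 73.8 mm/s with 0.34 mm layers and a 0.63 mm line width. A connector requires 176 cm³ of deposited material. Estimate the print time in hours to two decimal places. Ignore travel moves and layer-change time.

3.09 hours

Bead cross-section = 0.34 × 0.63, so 0.2142 mm².
Path length: 176000 mm³ / 0.2142 mm² → 821662 mm.
Time extruding: 821662 / 73.8 → 11133.6 s.
Converting: 11133.6 s = 3.09 hours.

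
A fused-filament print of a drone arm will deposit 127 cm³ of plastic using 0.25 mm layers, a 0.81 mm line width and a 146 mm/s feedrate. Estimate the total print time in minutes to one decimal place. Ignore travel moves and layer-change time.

Line area = 0.25 × 0.81 = 0.2025 mm².
Path length: 127000 mm³ / 0.2025 mm² → 627160.5 mm.
Print-move time = 627160.5 / 146 = 4295.6 s.
In the requested units: 4295.6 s = 71.6 minutes.

71.6 minutes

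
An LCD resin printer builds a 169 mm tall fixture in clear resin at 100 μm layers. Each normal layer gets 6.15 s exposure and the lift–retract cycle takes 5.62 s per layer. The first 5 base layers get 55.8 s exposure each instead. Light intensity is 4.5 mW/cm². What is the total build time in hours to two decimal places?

Number of layers: 169 / 0.1 → 1690 (rounded up).
Burn-in layers = 5 × (55.8 + 5.62), so 307.1 s.
Regular layers: 1685 × (6.15 + 5.62) → 19832.45 s.
Total = 307.1 + 19832.45 = 20139.55 s = 5.59 hours.

5.59 hours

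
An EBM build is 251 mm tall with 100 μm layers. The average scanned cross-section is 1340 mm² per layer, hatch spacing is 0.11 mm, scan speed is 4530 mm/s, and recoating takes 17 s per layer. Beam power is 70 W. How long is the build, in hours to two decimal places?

Layer count = ceil(251 / 0.1) = 2510.
Hatch length per layer = 1340 / 0.11 = 12181.8 mm.
Per-layer scan time: 12181.8 / 4530 → 2.6891 s.
Layer cycle = 2.6891 + 17 = 19.6891 s.
2510 layers × 19.6891 s/layer = 49419.641 s, i.e. 13.73 hours.

13.73 hours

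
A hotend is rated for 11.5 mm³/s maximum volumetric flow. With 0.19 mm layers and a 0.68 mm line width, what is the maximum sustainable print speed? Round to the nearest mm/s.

Bead cross-section = 0.19 × 0.68 = 0.1292 mm².
v_max = Q/A = 11.5/0.1292 = 89.01 mm/s → 89 mm/s.

89 mm/s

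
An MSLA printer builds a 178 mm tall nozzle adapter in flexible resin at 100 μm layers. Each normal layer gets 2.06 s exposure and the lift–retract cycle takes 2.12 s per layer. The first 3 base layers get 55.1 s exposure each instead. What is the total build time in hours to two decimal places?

2.11 hours

Layer count = ceil(178 / 0.1) = 1780.
Bottom layers: 3 × (55.1 + 2.12) → 171.66 s.
Normal layers: 1777 × (2.06 + 2.12) → 7427.86 s.
Total = 171.66 + 7427.86 = 7599.52 s = 2.11 hours.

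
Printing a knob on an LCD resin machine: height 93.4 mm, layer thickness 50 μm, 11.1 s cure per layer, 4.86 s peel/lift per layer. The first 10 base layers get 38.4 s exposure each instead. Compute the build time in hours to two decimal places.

8.36 hours

Number of layers: 93.4 / 0.05 → 1868 (rounded up).
Burn-in layers = 10 × (38.4 + 4.86), so 432.6 s.
Regular layers: 1858 × (11.1 + 4.86) → 29653.68 s.
Sum: 432.6 + 29653.68 = 30086.28 s → 8.36 hours.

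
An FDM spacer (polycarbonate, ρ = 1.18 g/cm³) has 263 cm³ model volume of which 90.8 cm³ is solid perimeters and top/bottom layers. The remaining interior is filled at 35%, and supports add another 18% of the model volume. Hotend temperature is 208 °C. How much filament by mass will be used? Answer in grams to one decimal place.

Interior volume: 263 − 90.8 → 172.2 cm³.
Deposited infill = 0.35 × 172.2, so 60.27 cm³.
Support = 0.18 × 263, so 47.34 cm³.
Total extruded = 90.8 + 60.27 + 47.34 = 198.41 cm³.
Mass: 198.41 × 1.18 → 234.1238 g.

234.1 g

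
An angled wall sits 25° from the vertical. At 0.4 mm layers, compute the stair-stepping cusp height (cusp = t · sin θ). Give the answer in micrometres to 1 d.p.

169.0 μm

Cusp = layer height × sin(25°) = 0.4 × 0.4226 = 0.16904 mm = 169.0 μm.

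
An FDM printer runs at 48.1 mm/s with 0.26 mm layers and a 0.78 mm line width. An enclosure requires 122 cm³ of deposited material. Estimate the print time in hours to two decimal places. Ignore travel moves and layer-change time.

Bead cross-section: 0.26 × 0.78 → 0.2028 mm².
Toolpath length = 122 cm³ / 0.2028 mm² = 122000 / 0.2028 = 601577.9 mm.
Print-move time = 601577.9 / 48.1, so 12506.8 s.
That's 12506.8 s → 3.47 hours.

3.47 hours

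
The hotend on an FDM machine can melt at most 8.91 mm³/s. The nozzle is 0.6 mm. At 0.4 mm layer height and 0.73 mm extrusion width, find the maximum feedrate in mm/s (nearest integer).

31 mm/s

Bead cross-section = 0.4 × 0.73, so 0.292 mm².
v_max = Q/A = 8.91/0.292 = 30.51 mm/s → 31 mm/s.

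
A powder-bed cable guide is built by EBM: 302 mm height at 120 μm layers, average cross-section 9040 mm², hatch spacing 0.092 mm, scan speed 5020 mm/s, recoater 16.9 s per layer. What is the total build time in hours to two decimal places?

Layers = ⌈302/0.12⌉ = 2517.
Hatch length per layer = 9040 / 0.092 = 98260.9 mm.
Scan time per layer: 98260.9 / 5020 → 19.5739 s.
Layer cycle: 19.5739 + 16.9 → 36.4739 s.
Total: 2517 × 36.4739 s = 91804.8063 s → 25.50 hours.

25.50 hours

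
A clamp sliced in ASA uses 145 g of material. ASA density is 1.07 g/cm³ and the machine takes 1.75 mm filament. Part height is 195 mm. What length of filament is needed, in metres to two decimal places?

56.34 m

Extruded volume: 145/1.07 = 135.514 cm³ (135514 mm³).
Cross-section of 1.75 mm filament: π·(1.75/2)² = 2.4053 mm².
Length = 135514 / 2.4053 = 56339.75 mm = 56.34 m.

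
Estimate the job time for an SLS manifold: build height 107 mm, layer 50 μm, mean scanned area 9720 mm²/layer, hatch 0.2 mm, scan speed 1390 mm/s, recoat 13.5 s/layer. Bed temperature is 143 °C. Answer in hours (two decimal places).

28.81 hours

Number of layers: 107 / 0.05 → 2140 (rounded up).
Scan path per layer: 9720 / 0.2 → 48600 mm.
Scan time per layer = 48600 / 1390, so 34.964 s.
Per-layer time = 34.964 + 13.5, so 48.464 s.
Total: 2140 × 48.464 s = 103712.96 s → 28.81 hours.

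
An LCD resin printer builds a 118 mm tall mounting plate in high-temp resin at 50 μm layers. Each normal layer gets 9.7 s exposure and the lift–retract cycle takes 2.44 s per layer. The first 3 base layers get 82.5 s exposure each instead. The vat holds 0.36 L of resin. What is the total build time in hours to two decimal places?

Layers = ⌈118/0.05⌉ = 2360.
Burn-in layers = 3 × (82.5 + 2.44), so 254.82 s.
Remaining layers = 2357 × (9.7 + 2.44) = 28613.98 s.
Total = 254.82 + 28613.98 = 28868.8 s = 8.02 hours.

8.02 hours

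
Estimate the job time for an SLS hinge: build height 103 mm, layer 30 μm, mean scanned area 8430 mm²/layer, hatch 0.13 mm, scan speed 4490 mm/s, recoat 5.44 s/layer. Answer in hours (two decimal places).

18.97 hours

Number of layers: 103 / 0.03 → 3434 (rounded up).
Hatch length per layer = 8430 / 0.13 = 64846.2 mm.
Scan time per layer = 64846.2 / 4490 = 14.4424 s.
Per-layer time: 14.4424 + 5.44 → 19.8824 s.
Build time = 3434 × 19.8824 = 68276.1616 s = 18.97 hours.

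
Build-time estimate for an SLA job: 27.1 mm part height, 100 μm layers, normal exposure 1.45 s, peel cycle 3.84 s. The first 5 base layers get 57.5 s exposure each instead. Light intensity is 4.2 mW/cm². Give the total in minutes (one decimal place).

Layers = ⌈27.1/0.1⌉ = 271.
Base layers = 5 × (57.5 + 3.84), so 306.7 s.
Normal layers = 266 × (1.45 + 3.84) = 1407.14 s.
Total = 306.7 + 1407.14 = 1713.84 s = 28.6 minutes.

28.6 minutes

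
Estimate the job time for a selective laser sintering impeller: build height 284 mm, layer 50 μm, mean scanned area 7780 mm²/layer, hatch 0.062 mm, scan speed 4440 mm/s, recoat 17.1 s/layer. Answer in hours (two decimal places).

71.57 hours

Number of layers: 284 / 0.05 → 5680 (rounded up).
Scan path per layer = 7780 / 0.062, so 125483.9 mm.
Laser time per layer = 125483.9 / 4440, so 28.2621 s.
Time per layer: 28.2621 + 17.1 → 45.3621 s.
Build time = 5680 × 45.3621 = 257656.728 s = 71.57 hours.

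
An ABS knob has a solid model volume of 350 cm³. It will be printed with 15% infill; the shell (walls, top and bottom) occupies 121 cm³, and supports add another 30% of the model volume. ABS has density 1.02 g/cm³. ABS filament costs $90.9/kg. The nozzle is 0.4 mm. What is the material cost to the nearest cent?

Interior volume: 350 − 121 → 229 cm³.
Infill volume = 0.15 × 229, so 34.35 cm³.
Support = 0.30 × 350 = 105 cm³.
Total printed volume = 121 + 34.35 + 105 = 260.35 cm³.
Mass = 260.35 × 1.02, so 265.557 g.
Cost = 265.557 g / 1000 × $90.9/kg = $24.14.

$24.14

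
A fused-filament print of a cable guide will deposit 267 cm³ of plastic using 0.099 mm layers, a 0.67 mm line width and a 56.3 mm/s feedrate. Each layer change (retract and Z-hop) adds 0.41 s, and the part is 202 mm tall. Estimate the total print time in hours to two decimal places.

Line area: 0.099 × 0.67 → 0.06633 mm².
Toolpath length = 267 cm³ / 0.06633 mm² = 267000 / 0.06633 = 4025327.9 mm.
Print-move time: 4025327.9 / 56.3 → 71497.8 s.
Number of layers: 202 / 0.099 → 2041 (rounded up).
Layer-change overhead: 2041 × 0.41 → 836.81 s.
Total = 71497.8 + 836.81 = 72334.61 s = 20.09 hours.

20.09 hours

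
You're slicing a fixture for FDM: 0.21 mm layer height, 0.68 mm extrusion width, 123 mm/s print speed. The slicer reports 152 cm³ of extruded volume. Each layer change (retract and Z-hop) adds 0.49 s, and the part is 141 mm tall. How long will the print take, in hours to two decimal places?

2.50 hours

Extrusion cross-section = 0.21 × 0.68 = 0.1428 mm².
Toolpath length = 152 cm³ / 0.1428 mm² = 152000 / 0.1428 = 1064425.8 mm.
Print-move time: 1064425.8 / 123 → 8653.9 s.
Layer count = ceil(141 / 0.21) = 672.
Layer-change overhead = 672 × 0.49, so 329.28 s.
Total = 8653.9 + 329.28 = 8983.18 s = 2.50 hours.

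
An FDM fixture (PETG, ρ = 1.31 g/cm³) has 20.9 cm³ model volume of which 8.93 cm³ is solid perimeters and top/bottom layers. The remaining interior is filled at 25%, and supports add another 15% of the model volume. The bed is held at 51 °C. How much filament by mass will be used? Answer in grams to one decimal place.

19.7 g

Infill region: 20.9 − 8.93 → 11.97 cm³.
Infill volume = 0.25 × 11.97, so 2.9925 cm³.
Support = 0.15 × 20.9 = 3.135 cm³.
Total extruded = 8.93 + 2.9925 + 3.135 = 15.0575 cm³.
Mass = 15.0575 × 1.31, so 19.725325 g.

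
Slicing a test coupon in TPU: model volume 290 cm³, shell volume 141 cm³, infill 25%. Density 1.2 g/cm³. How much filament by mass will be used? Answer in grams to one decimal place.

Infill region = 290 − 141, so 149 cm³.
Infill deposited = 0.25 × 149 = 37.25 cm³.
Deposited volume = 141 + 37.25, so 178.25 cm³.
Mass = 178.25 × 1.2 = 213.9 g.

213.9 g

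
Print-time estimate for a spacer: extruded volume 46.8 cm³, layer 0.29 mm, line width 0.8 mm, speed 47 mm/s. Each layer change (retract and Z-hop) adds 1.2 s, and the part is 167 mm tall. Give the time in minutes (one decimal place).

Bead cross-section = 0.29 × 0.8 = 0.232 mm².
Total extruded path = 46800/0.232 = 201724.1 mm.
Time extruding = 201724.1 / 47 = 4292 s.
Layer count = ceil(167 / 0.29) = 576.
Non-print overhead = 576 × 1.2, so 691.2 s.
Altogether 4292 + 691.2 = 4983.2 s, i.e. 83.1 minutes.

83.1 minutes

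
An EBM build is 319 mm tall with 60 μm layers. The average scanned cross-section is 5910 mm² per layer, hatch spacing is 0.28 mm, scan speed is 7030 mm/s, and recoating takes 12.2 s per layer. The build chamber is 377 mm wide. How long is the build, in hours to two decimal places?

22.45 hours

Layer count = ceil(319 / 0.06) = 5317.
Per-layer scan distance: 5910 / 0.28 → 21107.1 mm.
Scan time per layer = 21107.1 / 7030, so 3.0024 s.
Layer cycle = 3.0024 + 12.2, so 15.2024 s.
Build time = 5317 × 15.2024 = 80831.1608 s = 22.45 hours.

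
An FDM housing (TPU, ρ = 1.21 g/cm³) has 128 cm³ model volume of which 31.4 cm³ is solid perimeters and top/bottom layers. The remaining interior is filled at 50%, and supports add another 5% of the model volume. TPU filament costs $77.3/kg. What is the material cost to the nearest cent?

$8.05

Infill region = 128 − 31.4 = 96.6 cm³.
Infill volume: 0.50 × 96.6 → 48.3 cm³.
Support: 0.05 × 128 → 6.4 cm³.
Total printed volume = 31.4 + 48.3 + 6.4, so 86.1 cm³.
Mass: 86.1 × 1.21 → 104.181 g.
At $77.3/kg: 104.181/1000 × 77.3 = $8.05.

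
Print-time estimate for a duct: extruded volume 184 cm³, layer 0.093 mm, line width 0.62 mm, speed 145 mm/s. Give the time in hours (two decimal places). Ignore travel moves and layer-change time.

6.11 hours

Line area = 0.093 × 0.62 = 0.05766 mm².
Total extruded path = 184000/0.05766 = 3191120.4 mm.
Extrusion time = 3191120.4 / 145, so 22007.7 s.
That's 22007.7 s → 6.11 hours.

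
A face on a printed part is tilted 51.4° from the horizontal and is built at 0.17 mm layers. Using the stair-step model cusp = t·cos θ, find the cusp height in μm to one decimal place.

106.1 μm

Cusp = layer height × cos(51.4°) = 0.17 × 0.6239 = 0.106063 mm = 106.1 μm.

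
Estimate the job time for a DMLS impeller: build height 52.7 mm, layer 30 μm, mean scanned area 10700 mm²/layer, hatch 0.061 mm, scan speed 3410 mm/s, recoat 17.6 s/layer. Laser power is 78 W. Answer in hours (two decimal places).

Layer count = ceil(52.7 / 0.03) = 1757.
Per-layer scan distance = 10700 / 0.061 = 175409.8 mm.
Laser time per layer = 175409.8 / 3410, so 51.4398 s.
Layer cycle: 51.4398 + 17.6 → 69.0398 s.
Build time = 1757 × 69.0398 = 121302.9286 s = 33.70 hours.

33.70 hours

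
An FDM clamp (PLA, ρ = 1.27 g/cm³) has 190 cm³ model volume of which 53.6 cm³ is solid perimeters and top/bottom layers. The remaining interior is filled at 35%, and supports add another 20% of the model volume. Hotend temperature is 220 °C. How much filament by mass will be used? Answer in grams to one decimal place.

Volume inside the shell: 190 − 53.6 → 136.4 cm³.
Infill deposited = 0.35 × 136.4, so 47.74 cm³.
Support: 0.20 × 190 → 38 cm³.
Deposited volume = 53.6 + 47.74 + 38 = 139.34 cm³.
Mass: 139.34 × 1.27 → 176.9618 g.

177.0 g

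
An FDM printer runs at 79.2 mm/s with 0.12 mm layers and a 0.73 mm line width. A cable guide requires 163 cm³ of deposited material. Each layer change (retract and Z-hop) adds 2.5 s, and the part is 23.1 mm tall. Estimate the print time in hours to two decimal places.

Line area = 0.12 × 0.73 = 0.0876 mm².
Path length: 163000 mm³ / 0.0876 mm² → 1860730.6 mm.
Time extruding = 1860730.6 / 79.2 = 23494.1 s.
Layer count = ceil(23.1 / 0.12) = 193.
Layer-change overhead = 193 × 2.5 = 482.5 s.
Total = 23494.1 + 482.5 = 23976.6 s = 6.66 hours.

6.66 hours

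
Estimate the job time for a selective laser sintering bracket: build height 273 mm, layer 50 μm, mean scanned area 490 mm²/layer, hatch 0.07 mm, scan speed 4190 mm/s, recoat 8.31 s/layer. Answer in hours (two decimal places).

15.14 hours

Layer count = ceil(273 / 0.05) = 5460.
Per-layer scan distance = 490 / 0.07 = 7000 mm.
Laser time per layer = 7000 / 4190 = 1.6706 s.
Per-layer time = 1.6706 + 8.31, so 9.9806 s.
Total: 5460 × 9.9806 s = 54494.076 s → 15.14 hours.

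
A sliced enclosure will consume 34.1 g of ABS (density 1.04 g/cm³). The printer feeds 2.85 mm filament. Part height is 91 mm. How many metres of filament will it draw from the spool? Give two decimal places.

Volume = 34.1 g / 1.04 g·cm⁻³ = 32.7885 cm³ = 32788.5 mm³.
Cross-section of 2.85 mm filament: π·(2.85/2)² = 6.3794 mm².
Length = 32788.5 / 6.3794 = 5139.75 mm = 5.14 m.

5.14 m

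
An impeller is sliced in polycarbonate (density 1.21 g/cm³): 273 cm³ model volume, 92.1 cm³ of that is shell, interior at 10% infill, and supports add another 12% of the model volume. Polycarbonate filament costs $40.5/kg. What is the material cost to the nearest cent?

$7.01

Infill region = 273 − 92.1 = 180.9 cm³.
Infill volume = 0.10 × 180.9, so 18.09 cm³.
Support: 0.12 × 273 → 32.76 cm³.
Total printed volume = 92.1 + 18.09 + 32.76, so 142.95 cm³.
Mass = 142.95 × 1.21 = 172.9695 g.
Cost = 172.9695 g / 1000 × $40.5/kg = $7.01.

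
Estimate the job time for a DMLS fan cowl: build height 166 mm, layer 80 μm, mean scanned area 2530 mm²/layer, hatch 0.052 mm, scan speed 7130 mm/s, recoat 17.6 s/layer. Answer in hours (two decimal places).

14.08 hours

Layers = ⌈166/0.08⌉ = 2075.
Per-layer scan distance = 2530 / 0.052, so 48653.8 mm.
Per-layer scan time = 48653.8 / 7130, so 6.8238 s.
Time per layer: 6.8238 + 17.6 → 24.4238 s.
Build time = 2075 × 24.4238 = 50679.385 s = 14.08 hours.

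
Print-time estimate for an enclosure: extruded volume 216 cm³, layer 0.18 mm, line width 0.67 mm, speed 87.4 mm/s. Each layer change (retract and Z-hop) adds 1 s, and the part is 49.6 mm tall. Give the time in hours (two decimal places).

Extrusion cross-section = 0.18 × 0.67, so 0.1206 mm².
Path length: 216000 mm³ / 0.1206 mm² → 1791044.8 mm.
Extrusion time = 1791044.8 / 87.4, so 20492.5 s.
Layer count = ceil(49.6 / 0.18) = 276.
Non-print overhead: 276 × 1 → 276 s.
Altogether 20492.5 + 276 = 20768.5 s, i.e. 5.77 hours.

5.77 hours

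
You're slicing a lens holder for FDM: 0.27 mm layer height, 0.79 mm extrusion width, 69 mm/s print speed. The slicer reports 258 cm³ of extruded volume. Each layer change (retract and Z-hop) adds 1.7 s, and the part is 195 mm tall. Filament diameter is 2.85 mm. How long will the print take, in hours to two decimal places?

5.21 hours

Line area = 0.27 × 0.79 = 0.2133 mm².
Toolpath length = 258 cm³ / 0.2133 mm² = 258000 / 0.2133 = 1209564 mm.
Extrusion time: 1209564 / 69 → 17529.9 s.
Number of layers: 195 / 0.27 → 723 (rounded up).
Non-print overhead = 723 × 1.7 = 1229.1 s.
Total = 17529.9 + 1229.1 = 18759 s = 5.21 hours.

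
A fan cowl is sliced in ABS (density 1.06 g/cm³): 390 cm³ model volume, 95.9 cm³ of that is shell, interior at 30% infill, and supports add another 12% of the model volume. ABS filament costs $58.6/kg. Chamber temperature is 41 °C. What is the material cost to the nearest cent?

$14.34

Infill region = 390 − 95.9, so 294.1 cm³.
Infill volume = 0.30 × 294.1, so 88.23 cm³.
Support = 0.12 × 390, so 46.8 cm³.
Total extruded = 95.9 + 88.23 + 46.8 = 230.93 cm³.
Mass: 230.93 × 1.06 → 244.7858 g.
Cost = 244.7858 g / 1000 × $58.6/kg = $14.34.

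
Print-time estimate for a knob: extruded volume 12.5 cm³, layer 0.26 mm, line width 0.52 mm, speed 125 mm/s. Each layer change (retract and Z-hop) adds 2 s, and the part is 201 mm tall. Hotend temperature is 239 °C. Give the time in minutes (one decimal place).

Extrusion cross-section = 0.26 × 0.52 = 0.1352 mm².
Path length: 12500 mm³ / 0.1352 mm² → 92455.6 mm.
Extrusion time: 92455.6 / 125 → 739.6 s.
Layers = ⌈201/0.26⌉ = 774.
Layer-change overhead = 774 × 2, so 1548 s.
Total = 739.6 + 1548 = 2287.6 s = 38.1 minutes.

38.1 minutes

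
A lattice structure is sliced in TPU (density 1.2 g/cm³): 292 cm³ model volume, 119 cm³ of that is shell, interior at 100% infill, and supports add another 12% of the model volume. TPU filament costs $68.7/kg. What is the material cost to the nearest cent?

Interior volume: 292 − 119 → 173 cm³.
Infill deposited: 1.00 × 173 → 173 cm³.
Support: 0.12 × 292 → 35.04 cm³.
Total printed volume = 119 + 173 + 35.04, so 327.04 cm³.
Mass = 327.04 × 1.2 = 392.448 g.
Cost = 392.448 g / 1000 × $68.7/kg = $26.96.

$26.96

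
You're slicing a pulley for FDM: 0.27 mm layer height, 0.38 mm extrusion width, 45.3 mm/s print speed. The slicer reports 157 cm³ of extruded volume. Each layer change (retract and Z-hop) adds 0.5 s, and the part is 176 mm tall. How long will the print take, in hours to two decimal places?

9.47 hours

Extrusion cross-section = 0.27 × 0.38 = 0.1026 mm².
Toolpath length = 157 cm³ / 0.1026 mm² = 157000 / 0.1026 = 1530214.4 mm.
Time extruding: 1530214.4 / 45.3 → 33779.6 s.
Layers = ⌈176/0.27⌉ = 652.
Z-hop total = 652 × 0.5, so 326 s.
Altogether 33779.6 + 326 = 34105.6 s, i.e. 9.47 hours.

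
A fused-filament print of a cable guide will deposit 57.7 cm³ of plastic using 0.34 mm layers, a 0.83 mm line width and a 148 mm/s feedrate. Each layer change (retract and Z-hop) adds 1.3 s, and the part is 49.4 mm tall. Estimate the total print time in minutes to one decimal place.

Line area = 0.34 × 0.83, so 0.2822 mm².
Path length: 57700 mm³ / 0.2822 mm² → 204464.9 mm.
Time extruding = 204464.9 / 148, so 1381.5 s.
Layers = ⌈49.4/0.34⌉ = 146.
Layer-change overhead = 146 × 1.3 = 189.8 s.
Altogether 1381.5 + 189.8 = 1571.3 s, i.e. 26.2 minutes.

26.2 minutes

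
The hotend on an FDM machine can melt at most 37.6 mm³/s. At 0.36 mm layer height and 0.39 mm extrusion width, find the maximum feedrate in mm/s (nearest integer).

268 mm/s

Extrusion cross-section: 0.36 × 0.39 → 0.1404 mm².
Max speed = 37.6 / 0.1404 = 267.81 ≈ 268 mm/s.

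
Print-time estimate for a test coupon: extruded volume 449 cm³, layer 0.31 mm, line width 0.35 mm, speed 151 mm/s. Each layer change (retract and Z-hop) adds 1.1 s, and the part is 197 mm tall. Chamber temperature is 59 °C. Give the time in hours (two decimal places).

Line area: 0.31 × 0.35 → 0.1085 mm².
Toolpath length = 449 cm³ / 0.1085 mm² = 449000 / 0.1085 = 4138248.8 mm.
Time extruding = 4138248.8 / 151, so 27405.6 s.
Layer count = ceil(197 / 0.31) = 636.
Layer-change overhead = 636 × 1.1 = 699.6 s.
Total = 27405.6 + 699.6 = 28105.2 s = 7.81 hours.

7.81 hours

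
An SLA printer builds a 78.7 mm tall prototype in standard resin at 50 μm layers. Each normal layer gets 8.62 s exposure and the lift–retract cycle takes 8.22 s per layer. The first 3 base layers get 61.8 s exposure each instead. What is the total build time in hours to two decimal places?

7.41 hours

Layer count = ceil(78.7 / 0.05) = 1574.
Base layers: 3 × (61.8 + 8.22) → 210.06 s.
Normal layers = 1571 × (8.62 + 8.22) = 26455.64 s.
Total = 210.06 + 26455.64 = 26665.7 s = 7.41 hours.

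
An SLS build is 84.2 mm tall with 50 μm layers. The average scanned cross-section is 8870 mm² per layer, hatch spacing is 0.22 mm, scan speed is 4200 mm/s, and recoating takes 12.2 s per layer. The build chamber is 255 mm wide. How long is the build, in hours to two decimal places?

10.20 hours

Layers = ⌈84.2/0.05⌉ = 1684.
Scan path per layer: 8870 / 0.22 → 40318.2 mm.
Scan time per layer = 40318.2 / 4200 = 9.5996 s.
Per-layer time: 9.5996 + 12.2 → 21.7996 s.
Total: 1684 × 21.7996 s = 36710.5264 s → 10.20 hours.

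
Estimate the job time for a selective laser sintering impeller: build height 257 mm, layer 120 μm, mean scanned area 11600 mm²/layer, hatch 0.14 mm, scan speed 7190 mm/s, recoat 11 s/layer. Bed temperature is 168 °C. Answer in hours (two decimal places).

Layer count = ceil(257 / 0.12) = 2142.
Scan path per layer: 11600 / 0.14 → 82857.1 mm.
Scan time per layer = 82857.1 / 7190 = 11.5239 s.
Per-layer time: 11.5239 + 11 → 22.5239 s.
Total: 2142 × 22.5239 s = 48246.1938 s → 13.40 hours.

13.40 hours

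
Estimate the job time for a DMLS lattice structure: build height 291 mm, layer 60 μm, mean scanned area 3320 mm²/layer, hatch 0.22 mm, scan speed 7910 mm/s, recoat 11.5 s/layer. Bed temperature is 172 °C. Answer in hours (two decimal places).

Number of layers: 291 / 0.06 → 4850 (rounded up).
Hatch length per layer = 3320 / 0.22, so 15090.9 mm.
Per-layer scan time = 15090.9 / 7910, so 1.9078 s.
Per-layer time = 1.9078 + 11.5 = 13.4078 s.
Total: 4850 × 13.4078 s = 65027.83 s → 18.06 hours.

18.06 hours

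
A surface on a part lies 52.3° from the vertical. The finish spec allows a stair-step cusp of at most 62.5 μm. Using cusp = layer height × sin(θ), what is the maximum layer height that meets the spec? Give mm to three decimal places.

sin(52.3°) = 0.7912; t_max = 0.0625/0.7912 = 0.079 mm.

0.079 mm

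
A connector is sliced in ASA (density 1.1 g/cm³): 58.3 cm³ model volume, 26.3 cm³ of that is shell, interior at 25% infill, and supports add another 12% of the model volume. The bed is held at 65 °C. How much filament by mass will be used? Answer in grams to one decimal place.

45.4 g

Interior volume = 58.3 − 26.3 = 32 cm³.
Infill volume = 0.25 × 32, so 8 cm³.
Support = 0.12 × 58.3, so 6.996 cm³.
Total printed volume = 26.3 + 8 + 6.996 = 41.296 cm³.
Mass: 41.296 × 1.1 → 45.4256 g.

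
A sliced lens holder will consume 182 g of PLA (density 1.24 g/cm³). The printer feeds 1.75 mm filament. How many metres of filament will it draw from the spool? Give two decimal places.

Extruded volume: 182/1.24 = 146.7742 cm³ (146774.2 mm³).
Filament cross-section = π × (1.75/2)² = 2.4053 mm².
L = V/A = 146774.2/2.4053 = 61021.16 mm → 61.02 m.

61.02 m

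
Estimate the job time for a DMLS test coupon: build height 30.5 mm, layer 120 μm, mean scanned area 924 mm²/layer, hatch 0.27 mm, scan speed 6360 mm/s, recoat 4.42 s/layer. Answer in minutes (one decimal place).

Layers = ⌈30.5/0.12⌉ = 255.
Hatch length per layer: 924 / 0.27 → 3422.2 mm.
Laser time per layer: 3422.2 / 6360 → 0.5381 s.
Time per layer = 0.5381 + 4.42, so 4.9581 s.
255 layers × 4.9581 s/layer = 1264.3155 s, i.e. 21.1 minutes.

21.1 minutes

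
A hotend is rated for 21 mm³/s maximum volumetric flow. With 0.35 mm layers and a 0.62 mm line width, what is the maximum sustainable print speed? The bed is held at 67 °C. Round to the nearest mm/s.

A: 0.35 × 0.62 → 0.217 mm².
Max speed = 21 / 0.217 = 96.77 ≈ 97 mm/s.

97 mm/s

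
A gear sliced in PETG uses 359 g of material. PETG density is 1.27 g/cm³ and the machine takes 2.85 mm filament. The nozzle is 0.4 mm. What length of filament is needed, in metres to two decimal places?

44.31 m

Extruded volume: 359/1.27 = 282.6772 cm³ (282677.2 mm³).
A = π r² = π × 1.425² = 6.3794 mm².
L = V/A = 282677.2/6.3794 = 44310.94 mm → 44.31 m.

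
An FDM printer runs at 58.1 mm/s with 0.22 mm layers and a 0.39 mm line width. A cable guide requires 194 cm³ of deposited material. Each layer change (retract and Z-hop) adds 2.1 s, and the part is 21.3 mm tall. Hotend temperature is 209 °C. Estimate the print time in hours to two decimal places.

Extrusion cross-section = 0.22 × 0.39 = 0.0858 mm².
Toolpath length = 194 cm³ / 0.0858 mm² = 194000 / 0.0858 = 2261072.3 mm.
Print-move time: 2261072.3 / 58.1 → 38916.9 s.
Layer count = ceil(21.3 / 0.22) = 97.
Z-hop total: 97 × 2.1 → 203.7 s.
Altogether 38916.9 + 203.7 = 39120.6 s, i.e. 10.87 hours.

10.87 hours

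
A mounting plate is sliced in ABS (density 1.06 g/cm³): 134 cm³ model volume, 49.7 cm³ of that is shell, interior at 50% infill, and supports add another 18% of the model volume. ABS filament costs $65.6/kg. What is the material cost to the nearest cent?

Volume inside the shell: 134 − 49.7 → 84.3 cm³.
Infill volume = 0.50 × 84.3 = 42.15 cm³.
Support: 0.18 × 134 → 24.12 cm³.
Deposited volume = 49.7 + 42.15 + 24.12, so 115.97 cm³.
Mass = 115.97 × 1.06 = 122.9282 g.
At $65.6/kg: 122.9282/1000 × 65.6 = $8.06.

$8.06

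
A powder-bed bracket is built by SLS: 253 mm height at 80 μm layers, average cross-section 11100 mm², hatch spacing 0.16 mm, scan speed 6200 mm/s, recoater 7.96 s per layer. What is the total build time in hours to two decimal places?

16.82 hours

Layers = ⌈253/0.08⌉ = 3163.
Scan path per layer = 11100 / 0.16 = 69375 mm.
Per-layer scan time = 69375 / 6200 = 11.1895 s.
Layer cycle = 11.1895 + 7.96, so 19.1495 s.
Total: 3163 × 19.1495 s = 60569.8685 s → 16.82 hours.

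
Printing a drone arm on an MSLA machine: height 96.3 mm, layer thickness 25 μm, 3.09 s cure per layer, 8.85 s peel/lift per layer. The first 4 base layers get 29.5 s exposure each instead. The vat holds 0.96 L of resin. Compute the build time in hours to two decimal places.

12.81 hours

Layer count = ceil(96.3 / 0.025) = 3852.
Bottom layers: 4 × (29.5 + 8.85) → 153.4 s.
Regular layers = 3848 × (3.09 + 8.85), so 45945.12 s.
Sum: 153.4 + 45945.12 = 46098.52 s → 12.81 hours.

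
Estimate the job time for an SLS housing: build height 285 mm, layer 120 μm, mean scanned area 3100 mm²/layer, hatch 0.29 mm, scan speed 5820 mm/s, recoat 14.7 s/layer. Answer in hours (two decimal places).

Layers = ⌈285/0.12⌉ = 2375.
Hatch length per layer: 3100 / 0.29 → 10689.7 mm.
Laser time per layer: 10689.7 / 5820 → 1.8367 s.
Per-layer time: 1.8367 + 14.7 → 16.5367 s.
Build time = 2375 × 16.5367 = 39274.6625 s = 10.91 hours.

10.91 hours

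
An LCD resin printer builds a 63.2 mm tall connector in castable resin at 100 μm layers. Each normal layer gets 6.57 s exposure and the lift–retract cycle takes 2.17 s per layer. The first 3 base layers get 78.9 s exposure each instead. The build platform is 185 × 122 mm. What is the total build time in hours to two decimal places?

1.59 hours

Layer count = ceil(63.2 / 0.1) = 632.
Burn-in layers: 3 × (78.9 + 2.17) → 243.21 s.
Remaining layers = 629 × (6.57 + 2.17), so 5497.46 s.
Total = 243.21 + 5497.46 = 5740.67 s = 1.59 hours.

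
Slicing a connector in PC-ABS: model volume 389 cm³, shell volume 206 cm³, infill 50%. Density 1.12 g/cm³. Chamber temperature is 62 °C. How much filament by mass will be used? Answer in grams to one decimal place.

333.2 g

Infill region = 389 − 206, so 183 cm³.
Infill deposited = 0.50 × 183, so 91.5 cm³.
Total extruded = 206 + 91.5 = 297.5 cm³.
Mass = 297.5 × 1.12, so 333.2 g.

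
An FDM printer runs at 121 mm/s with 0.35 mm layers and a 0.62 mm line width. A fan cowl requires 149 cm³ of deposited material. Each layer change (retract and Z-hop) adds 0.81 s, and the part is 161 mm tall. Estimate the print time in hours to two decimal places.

1.68 hours

Line area: 0.35 × 0.62 → 0.217 mm².
Path length: 149000 mm³ / 0.217 mm² → 686635.9 mm.
Time extruding: 686635.9 / 121 → 5674.7 s.
Number of layers: 161 / 0.35 → 460 (rounded up).
Non-print overhead = 460 × 0.81, so 372.6 s.
Total = 5674.7 + 372.6 = 6047.3 s = 1.68 hours.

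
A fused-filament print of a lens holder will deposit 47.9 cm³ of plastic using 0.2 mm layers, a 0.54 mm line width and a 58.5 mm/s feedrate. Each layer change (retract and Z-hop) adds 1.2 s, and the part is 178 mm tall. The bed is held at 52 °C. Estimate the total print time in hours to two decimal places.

2.40 hours

Line area = 0.2 × 0.54 = 0.108 mm².
Toolpath length = 47.9 cm³ / 0.108 mm² = 47900 / 0.108 = 443518.5 mm.
Print-move time = 443518.5 / 58.5, so 7581.5 s.
Number of layers: 178 / 0.2 → 890 (rounded up).
Z-hop total: 890 × 1.2 → 1068 s.
Altogether 7581.5 + 1068 = 8649.5 s, i.e. 2.40 hours.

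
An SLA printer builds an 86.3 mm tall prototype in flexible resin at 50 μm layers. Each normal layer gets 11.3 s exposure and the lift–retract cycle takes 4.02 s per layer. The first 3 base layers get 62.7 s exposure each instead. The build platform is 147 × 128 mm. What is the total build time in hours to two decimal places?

7.39 hours

Number of layers: 86.3 / 0.05 → 1726 (rounded up).
Base layers = 3 × (62.7 + 4.02) = 200.16 s.
Remaining layers = 1723 × (11.3 + 4.02) = 26396.36 s.
Total = 200.16 + 26396.36 = 26596.52 s = 7.39 hours.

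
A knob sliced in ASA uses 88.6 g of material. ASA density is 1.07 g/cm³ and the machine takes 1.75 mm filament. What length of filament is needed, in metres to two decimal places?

34.43 m

Extruded volume: 88.6/1.07 = 82.8037 cm³ (82803.7 mm³).
Cross-section of 1.75 mm filament: π·(1.75/2)² = 2.4053 mm².
Length = 82803.7 / 2.4053 = 34425.52 mm = 34.43 m.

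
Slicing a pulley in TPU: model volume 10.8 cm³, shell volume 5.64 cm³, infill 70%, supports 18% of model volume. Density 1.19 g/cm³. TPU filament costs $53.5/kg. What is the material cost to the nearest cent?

Interior volume = 10.8 − 5.64 = 5.16 cm³.
Infill volume = 0.70 × 5.16, so 3.612 cm³.
Support: 0.18 × 10.8 → 1.944 cm³.
Deposited volume = 5.64 + 3.612 + 1.944 = 11.196 cm³.
Mass: 11.196 × 1.19 → 13.32324 g.
At $53.5/kg: 13.32324/1000 × 53.5 = $0.71.

$0.71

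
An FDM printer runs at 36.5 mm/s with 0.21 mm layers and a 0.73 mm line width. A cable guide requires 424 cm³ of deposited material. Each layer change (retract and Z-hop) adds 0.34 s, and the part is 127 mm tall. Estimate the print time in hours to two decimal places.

21.11 hours

Line area = 0.21 × 0.73 = 0.1533 mm².
Total extruded path = 424000/0.1533 = 2765818.7 mm.
Extrusion time = 2765818.7 / 36.5, so 75775.9 s.
Number of layers: 127 / 0.21 → 605 (rounded up).
Layer-change overhead = 605 × 0.34, so 205.7 s.
Total = 75775.9 + 205.7 = 75981.6 s = 21.11 hours.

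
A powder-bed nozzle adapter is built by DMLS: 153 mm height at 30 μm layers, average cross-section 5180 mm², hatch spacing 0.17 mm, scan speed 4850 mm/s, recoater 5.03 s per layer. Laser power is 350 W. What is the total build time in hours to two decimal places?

16.03 hours

Layer count = ceil(153 / 0.03) = 5100.
Scan path per layer: 5180 / 0.17 → 30470.6 mm.
Scan time per layer = 30470.6 / 4850, so 6.2826 s.
Layer cycle: 6.2826 + 5.03 → 11.3126 s.
5100 layers × 11.3126 s/layer = 57694.26 s, i.e. 16.03 hours.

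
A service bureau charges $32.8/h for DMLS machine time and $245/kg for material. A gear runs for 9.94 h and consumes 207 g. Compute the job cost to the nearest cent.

Machine cost = 32.8 × 9.94 = $326.032.
Material charge = 245 × 207/1000, so $50.715.
Job cost: 326.032 + 50.715 = 376.747 ≈ $376.75.

$376.75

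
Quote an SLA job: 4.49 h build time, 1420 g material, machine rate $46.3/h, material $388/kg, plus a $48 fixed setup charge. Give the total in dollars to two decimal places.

Time charge = 46.3 × 4.49 = $207.887.
Material cost = 388 × 1420/1000, so $550.96.
Total = 207.887 + 550.96 + 48 = 806.847 ≈ $806.85.

$806.85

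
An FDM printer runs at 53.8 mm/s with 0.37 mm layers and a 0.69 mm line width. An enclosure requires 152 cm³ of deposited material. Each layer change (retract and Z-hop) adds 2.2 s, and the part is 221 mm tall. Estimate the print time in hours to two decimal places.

Line area = 0.37 × 0.69 = 0.2553 mm².
Path length: 152000 mm³ / 0.2553 mm² → 595378 mm.
Time extruding: 595378 / 53.8 → 11066.5 s.
Layers = ⌈221/0.37⌉ = 598.
Layer-change overhead = 598 × 2.2, so 1315.6 s.
Altogether 11066.5 + 1315.6 = 12382.1 s, i.e. 3.44 hours.

3.44 hours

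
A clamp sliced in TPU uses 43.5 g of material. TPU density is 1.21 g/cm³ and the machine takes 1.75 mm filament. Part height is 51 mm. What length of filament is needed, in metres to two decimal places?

Extruded volume: 43.5/1.21 = 35.9504 cm³ (35950.4 mm³).
Filament cross-section = π × (1.75/2)² = 2.4053 mm².
Length = 35950.4 / 2.4053 = 14946.33 mm = 14.95 m.

14.95 m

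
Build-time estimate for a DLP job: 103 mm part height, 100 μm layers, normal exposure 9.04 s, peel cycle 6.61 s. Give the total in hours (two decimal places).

4.48 hours

Layer count = ceil(103 / 0.1) = 1030.
Cycle time = 9.04 + 6.61 = 15.65 s.
Build time: 1030 × 15.65 s = 16119.5 s, i.e. 4.48 hours.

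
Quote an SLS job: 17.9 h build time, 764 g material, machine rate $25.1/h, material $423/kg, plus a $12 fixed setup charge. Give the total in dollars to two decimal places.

$784.46

Machine cost: 25.1 × 17.9 → $449.29.
Material charge = 423 × 764/1000 = $323.172.
Total = 449.29 + 323.172 + 12 = 784.462 ≈ $784.46.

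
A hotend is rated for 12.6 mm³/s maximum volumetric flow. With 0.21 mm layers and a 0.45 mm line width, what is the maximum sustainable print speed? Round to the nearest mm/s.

A: 0.21 × 0.45 → 0.0945 mm².
v_max = Q/A = 12.6/0.0945 = 133.33 mm/s → 133 mm/s.

133 mm/s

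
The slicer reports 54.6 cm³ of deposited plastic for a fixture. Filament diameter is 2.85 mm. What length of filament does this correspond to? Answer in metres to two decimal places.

A = π r² = π × 1.425² = 6.3794 mm².
L = 54600 mm³ / 6.3794 mm² = 8558.8 mm, i.e. 8.56 m.

8.56 m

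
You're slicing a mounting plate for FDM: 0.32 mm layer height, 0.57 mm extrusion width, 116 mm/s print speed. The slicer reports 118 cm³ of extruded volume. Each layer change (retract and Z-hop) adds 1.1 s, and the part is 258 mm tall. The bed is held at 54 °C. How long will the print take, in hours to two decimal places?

1.80 hours

Line area = 0.32 × 0.57, so 0.1824 mm².
Path length: 118000 mm³ / 0.1824 mm² → 646929.8 mm.
Time extruding: 646929.8 / 116 → 5577 s.
Layer count = ceil(258 / 0.32) = 807.
Z-hop total = 807 × 1.1 = 887.7 s.
Total = 5577 + 887.7 = 6464.7 s = 1.80 hours.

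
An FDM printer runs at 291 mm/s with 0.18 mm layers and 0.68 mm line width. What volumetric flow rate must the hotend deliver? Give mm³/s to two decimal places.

35.62

A = 0.18 × 0.68, so 0.1224 mm².
Volumetric flow = 291 × 0.1224 = 35.62 mm³/s.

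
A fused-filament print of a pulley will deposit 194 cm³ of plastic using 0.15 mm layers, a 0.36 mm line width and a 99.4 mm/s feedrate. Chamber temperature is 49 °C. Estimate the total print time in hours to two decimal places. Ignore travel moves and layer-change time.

Bead cross-section = 0.15 × 0.36 = 0.054 mm².
Toolpath length = 194 cm³ / 0.054 mm² = 194000 / 0.054 = 3592592.6 mm.
Extrusion time: 3592592.6 / 99.4 → 36142.8 s.
Converting: 36142.8 s = 10.04 hours.

10.04 hours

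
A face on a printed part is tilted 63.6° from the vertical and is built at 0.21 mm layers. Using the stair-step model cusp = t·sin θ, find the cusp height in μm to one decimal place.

Cusp = layer height × sin(63.6°) = 0.21 × 0.8957 = 0.188097 mm = 188.1 μm.

188.1 μm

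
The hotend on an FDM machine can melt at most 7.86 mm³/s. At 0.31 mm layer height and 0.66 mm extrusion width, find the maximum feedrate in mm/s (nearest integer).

A = 0.31 × 0.66, so 0.2046 mm².
v_max = Q/A = 7.86/0.2046 = 38.42 mm/s → 38 mm/s.

38 mm/s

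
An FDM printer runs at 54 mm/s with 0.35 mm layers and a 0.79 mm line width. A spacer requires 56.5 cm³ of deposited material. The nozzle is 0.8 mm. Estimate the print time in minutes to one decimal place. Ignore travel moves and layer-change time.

Bead cross-section: 0.35 × 0.79 → 0.2765 mm².
Total extruded path = 56500/0.2765 = 204340 mm.
Print-move time = 204340 / 54 = 3784.1 s.
3784.1 s = 63.1 minutes.

63.1 minutes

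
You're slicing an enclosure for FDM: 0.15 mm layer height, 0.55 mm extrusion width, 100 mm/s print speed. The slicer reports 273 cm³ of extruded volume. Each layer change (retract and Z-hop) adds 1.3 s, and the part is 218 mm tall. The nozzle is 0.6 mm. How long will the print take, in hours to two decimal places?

9.72 hours

Bead cross-section = 0.15 × 0.55, so 0.0825 mm².
Path length: 273000 mm³ / 0.0825 mm² → 3309090.9 mm.
Time extruding = 3309090.9 / 100 = 33090.9 s.
Layers = ⌈218/0.15⌉ = 1454.
Z-hop total: 1454 × 1.3 → 1890.2 s.
Altogether 33090.9 + 1890.2 = 34981.1 s, i.e. 9.72 hours.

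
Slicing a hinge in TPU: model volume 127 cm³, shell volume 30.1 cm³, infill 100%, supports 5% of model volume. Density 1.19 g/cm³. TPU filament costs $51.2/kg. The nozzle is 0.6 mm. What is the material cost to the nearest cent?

Volume inside the shell = 127 − 30.1 = 96.9 cm³.
Infill deposited: 1.00 × 96.9 → 96.9 cm³.
Support = 0.05 × 127 = 6.35 cm³.
Deposited volume = 30.1 + 96.9 + 6.35 = 133.35 cm³.
Mass: 133.35 × 1.19 → 158.6865 g.
Cost = 158.6865 g / 1000 × $51.2/kg = $8.12.

$8.12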